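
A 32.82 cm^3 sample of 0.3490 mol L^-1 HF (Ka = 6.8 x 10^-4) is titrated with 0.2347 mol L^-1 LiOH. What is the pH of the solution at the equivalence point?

8.16

n(HF) = 0.3490 x 0.03282 = 0.01145 mol; V(LiOH) at equivalence = 0.01145/0.2347 = 0.04880 L.
At equivalence all the acid is converted to F-; total volume = 0.03282 + 0.04880 = 0.08162 L, so [F-] = 0.01145/0.08162 = 0.1403 M.
Kb = Kw/Ka = 1.0e-14 / 6.8 x 10^-4 = 1.47e-11.
[OH^-] = sqrt(Kb x [F-]) = sqrt(1.47e-11 x 0.1403) = 1.44e-6 M.
pOH = 5.84, so pH = 14.00 - 5.84 = 8.16.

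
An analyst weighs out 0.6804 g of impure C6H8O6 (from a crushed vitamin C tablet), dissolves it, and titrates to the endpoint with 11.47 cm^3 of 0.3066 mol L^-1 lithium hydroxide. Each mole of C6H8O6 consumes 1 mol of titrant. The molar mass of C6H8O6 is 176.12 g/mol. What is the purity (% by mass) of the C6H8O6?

n(LiOH) = 0.3066 x 0.01147 = 0.003517 mol.
n(C6H8O6) = 0.003517 / 1 = 0.003517 mol.
mass of C6H8O6 = 0.003517 x 176.12 = 0.6194 g.
% purity = 0.6194 / 0.6804 x 100 = 91.0%.

91.0%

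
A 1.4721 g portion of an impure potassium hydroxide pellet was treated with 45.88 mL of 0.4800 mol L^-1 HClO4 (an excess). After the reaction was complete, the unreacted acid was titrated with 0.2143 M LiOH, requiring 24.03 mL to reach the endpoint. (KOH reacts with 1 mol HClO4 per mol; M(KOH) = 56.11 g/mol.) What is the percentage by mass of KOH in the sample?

Total n(HClO4) added = 0.4800 x 0.04588 = 0.02202 mol.
n(LiOH) used = 0.2143 x 0.02403 = 0.005150 mol, which equals the excess n(HClO4).
So n(HClO4) consumed by the sample = 0.02202 - 0.005150 = 0.01687 mol.
n(KOH) = 0.01687 / 1 = 0.01687 mol.
mass KOH = 0.01687 x 56.11 = 0.9467 g, so %KOH = 0.9467/1.4721 x 100 = 64.3%.

64.3%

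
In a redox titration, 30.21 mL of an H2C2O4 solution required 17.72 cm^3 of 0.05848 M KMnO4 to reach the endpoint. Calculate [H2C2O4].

0.0858 M

n(KMnO4) = 0.05848 x 0.01772 = 0.001036 mol.
From the balanced equation, 2 mol KMnO4 reacts with 5 mol H2C2O4, so n(H2C2O4) = 0.001036 x 5/2 = 0.002591 mol.
[H2C2O4] = 0.002591 / 0.03021 L = 0.0858 M.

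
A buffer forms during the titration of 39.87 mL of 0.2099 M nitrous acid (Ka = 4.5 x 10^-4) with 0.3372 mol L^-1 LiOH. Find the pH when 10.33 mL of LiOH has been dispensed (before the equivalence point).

3.20

Initial n(HNO2) = 0.2099 x 0.03987 = 0.008369 mol.
n(LiOH) added = 0.3372 x 0.01033 = 0.003483 mol, converting that many moles of HNO2 to NO2-.
Remaining n(HNO2) = 0.004885 mol; n(NO2-) = 0.003483 mol.
By Henderson-Hasselbalch, pH = pKa + log([A^-]/[HA]) = 3.35 + log(0.003483/0.004885) = 3.35 + (-0.15) = 3.20.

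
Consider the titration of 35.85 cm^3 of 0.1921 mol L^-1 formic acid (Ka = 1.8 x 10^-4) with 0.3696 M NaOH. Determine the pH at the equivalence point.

n(HCOOH) = 0.1921 x 0.03585 = 0.006887 mol; V(NaOH) at equivalence = 0.006887/0.3696 = 0.01863 L.
At equivalence all the acid is converted to HCOO-; total volume = 0.03585 + 0.01863 = 0.05448 L, so [HCOO-] = 0.006887/0.05448 = 0.1264 M.
Kb = Kw/Ka = 1.0e-14 / 1.8 x 10^-4 = 5.56e-11.
[OH^-] = sqrt(Kb x [HCOO-]) = sqrt(5.56e-11 x 0.1264) = 2.65e-6 M.
pOH = 5.58, so pH = 14.00 - 5.58 = 8.42.

8.42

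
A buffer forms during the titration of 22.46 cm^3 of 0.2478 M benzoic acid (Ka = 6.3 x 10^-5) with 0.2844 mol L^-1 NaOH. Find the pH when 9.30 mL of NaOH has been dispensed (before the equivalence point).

Initial n(C6H5COOH) = 0.2478 x 0.02246 = 0.005566 mol.
n(NaOH) added = 0.2844 x 0.009300 = 0.002645 mol, converting that many moles of C6H5COOH to C6H5COO-.
Remaining n(C6H5COOH) = 0.002921 mol; n(C6H5COO-) = 0.002645 mol.
By Henderson-Hasselbalch, pH = pKa + log([A^-]/[HA]) = 4.20 + log(0.002645/0.002921) = 4.20 + (-0.04) = 4.16.

4.16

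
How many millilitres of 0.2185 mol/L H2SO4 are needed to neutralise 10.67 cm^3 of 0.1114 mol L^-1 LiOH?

2.72 mL

n(LiOH) = 0.1114 mol/L x 0.01067 L = 0.001189 mol.
The neutralisation is 2 LiOH : 1 H2SO4, so n(H2SO4) = 0.001189 x 1/2 = 0.0005943 mol.
V(H2SO4) = 0.0005943 / 0.2185 = 0.002720 L = 2.72 mL.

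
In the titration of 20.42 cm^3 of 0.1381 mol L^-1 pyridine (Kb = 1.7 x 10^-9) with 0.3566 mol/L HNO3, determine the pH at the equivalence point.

n(C5H5N) = 0.1381 x 0.02042 = 0.002820 mol; V(HNO3) at equivalence = 0.002820/0.3566 = 0.007908 L.
At equivalence the base is fully converted to C5H5NH+; total volume = 0.02833 L, so [C5H5NH+] = 0.002820/0.02833 = 0.09955 M.
Ka(C5H5NH+) = Kw/Kb = 1.0e-14 / 1.7 x 10^-9 = 5.88e-6.
[H^+] = sqrt(Ka x [C5H5NH+]) = sqrt(5.88e-6 x 0.09955) = 0.000765 M.
pH = -log(0.000765) = 3.12.

3.12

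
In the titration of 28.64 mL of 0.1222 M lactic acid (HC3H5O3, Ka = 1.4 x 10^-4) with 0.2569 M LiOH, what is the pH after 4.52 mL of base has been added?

3.55

Initial n(HC3H5O3) = 0.1222 x 0.02864 = 0.003500 mol.
n(LiOH) added = 0.2569 x 0.004520 = 0.001161 mol, converting that many moles of HC3H5O3 to C3H5O3-.
Remaining n(HC3H5O3) = 0.002339 mol; n(C3H5O3-) = 0.001161 mol.
By Henderson-Hasselbalch, pH = pKa + log([A^-]/[HA]) = 3.85 + log(0.001161/0.002339) = 3.85 + (-0.30) = 3.55.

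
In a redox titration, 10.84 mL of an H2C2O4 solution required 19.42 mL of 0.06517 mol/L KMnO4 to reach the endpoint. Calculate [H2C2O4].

0.292 M

n(KMnO4) = 0.06517 x 0.01942 = 0.001266 mol.
From the balanced equation, 2 mol KMnO4 reacts with 5 mol H2C2O4, so n(H2C2O4) = 0.001266 x 5/2 = 0.003164 mol.
[H2C2O4] = 0.003164 / 0.01084 L = 0.292 M.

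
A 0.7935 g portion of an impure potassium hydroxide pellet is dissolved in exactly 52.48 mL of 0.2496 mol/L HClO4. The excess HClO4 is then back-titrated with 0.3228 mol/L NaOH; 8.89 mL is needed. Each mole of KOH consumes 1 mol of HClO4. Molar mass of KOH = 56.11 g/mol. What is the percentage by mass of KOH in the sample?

Total n(HClO4) added = 0.2496 x 0.05248 = 0.01310 mol.
n(NaOH) used = 0.3228 x 0.008890 = 0.002870 mol, which equals the excess n(HClO4).
So n(HClO4) consumed by the sample = 0.01310 - 0.002870 = 0.01023 mol.
n(KOH) = 0.01023 / 1 = 0.01023 mol.
mass KOH = 0.01023 x 56.11 = 0.5740 g, so %KOH = 0.5740/0.7935 x 100 = 72.3%.

72.3%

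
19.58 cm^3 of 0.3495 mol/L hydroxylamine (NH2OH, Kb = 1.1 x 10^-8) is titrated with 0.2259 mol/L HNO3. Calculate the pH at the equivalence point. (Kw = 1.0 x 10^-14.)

n(NH2OH) = 0.3495 x 0.01958 = 0.006843 mol; V(HNO3) at equivalence = 0.006843/0.2259 = 0.03029 L.
At equivalence the base is fully converted to NH3OH+; total volume = 0.04987 L, so [NH3OH+] = 0.006843/0.04987 = 0.1372 M.
Ka(NH3OH+) = Kw/Kb = 1.0e-14 / 1.1 x 10^-8 = 9.09e-7.
[H^+] = sqrt(Ka x [NH3OH+]) = sqrt(9.09e-7 x 0.1372) = 0.000353 M.
pH = -log(0.000353) = 3.45.

3.45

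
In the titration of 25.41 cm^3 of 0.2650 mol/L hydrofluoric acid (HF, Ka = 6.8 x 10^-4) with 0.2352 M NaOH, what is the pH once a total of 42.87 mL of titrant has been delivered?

n(acid) = 0.2650 x 0.02541 = 0.006734 mol; n(NaOH) added = 0.2352 x 0.04287 = 0.01008 mol.
Base is in excess by 0.01008 - 0.006734 = 0.003349 mol in a total volume of 0.06828 L.
[OH^-] = 0.003349/0.06828 = 0.04905 M, so pOH = 1.31 and pH = 14.00 - 1.31 = 12.69.

12.69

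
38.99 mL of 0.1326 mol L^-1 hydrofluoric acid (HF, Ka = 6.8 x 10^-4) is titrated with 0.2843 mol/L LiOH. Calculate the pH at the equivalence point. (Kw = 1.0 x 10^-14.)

n(HF) = 0.1326 x 0.03899 = 0.005170 mol; V(LiOH) at equivalence = 0.005170/0.2843 = 0.01819 L.
At equivalence all the acid is converted to F-; total volume = 0.03899 + 0.01819 = 0.05718 L, so [F-] = 0.005170/0.05718 = 0.09042 M.
Kb = Kw/Ka = 1.0e-14 / 6.8 x 10^-4 = 1.47e-11.
[OH^-] = sqrt(Kb x [F-]) = sqrt(1.47e-11 x 0.09042) = 1.15e-6 M.
pOH = 5.94, so pH = 14.00 - 5.94 = 8.06.

8.06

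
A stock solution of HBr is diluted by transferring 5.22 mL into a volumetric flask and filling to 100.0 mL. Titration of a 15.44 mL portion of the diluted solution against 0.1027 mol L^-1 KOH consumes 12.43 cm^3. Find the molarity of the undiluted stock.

n(KOH) = 0.1027 x 0.01243 = 0.001277 mol.
n(HBr) in the aliquot = 0.001277 mol.
[diluted HBr] = 0.001277 / 0.01544 = 0.08268 M.
Dilution factor = 100.0/5.220 = 19.16, so [stock] = 0.08268 x 19.16 = 1.58 M.

1.58 M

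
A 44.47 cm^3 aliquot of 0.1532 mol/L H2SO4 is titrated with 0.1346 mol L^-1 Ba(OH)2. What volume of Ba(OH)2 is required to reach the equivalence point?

50.6 mL

n(H2SO4) = 0.1532 mol/L x 0.04447 L = 0.006813 mol.
At equivalence n(Ba(OH)2) = n(H2SO4) = 0.006813 mol.
V(Ba(OH)2) = 0.006813 / 0.1346 = 0.05062 L = 50.6 mL.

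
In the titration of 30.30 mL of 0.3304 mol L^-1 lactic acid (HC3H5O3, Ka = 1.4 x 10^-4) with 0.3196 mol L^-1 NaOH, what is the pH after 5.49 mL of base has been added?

3.18

Initial n(HC3H5O3) = 0.3304 x 0.03030 = 0.01001 mol.
n(NaOH) added = 0.3196 x 0.005490 = 0.001755 mol, converting that many moles of HC3H5O3 to C3H5O3-.
Remaining n(HC3H5O3) = 0.008257 mol; n(C3H5O3-) = 0.001755 mol.
By Henderson-Hasselbalch, pH = pKa + log([A^-]/[HA]) = 3.85 + log(0.001755/0.008257) = 3.85 + (-0.67) = 3.18.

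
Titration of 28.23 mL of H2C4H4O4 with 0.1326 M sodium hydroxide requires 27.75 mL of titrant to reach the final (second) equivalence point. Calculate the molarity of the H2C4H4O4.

n(NaOH) = 0.1326 x 0.02775 = 0.003680 mol.
At the final (second) equivalence point, 2 mol OH^- react per mol H2C4H4O4, so n(H2C4H4O4) = 0.003680 / 2 = 0.001840 mol.
[H2C4H4O4] = 0.001840 / 0.02823 L = 0.0652 M.

0.0652 M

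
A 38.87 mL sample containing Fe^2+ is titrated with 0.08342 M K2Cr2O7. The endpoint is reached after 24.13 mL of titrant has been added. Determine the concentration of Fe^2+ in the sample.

n(K2Cr2O7) = 0.08342 x 0.02413 = 0.002013 mol.
From the balanced equation, 1 mol K2Cr2O7 reacts with 6 mol Fe^2+, so n(Fe^2+) = 0.002013 x 6/1 = 0.01208 mol.
[Fe^2+] = 0.01208 / 0.03887 L = 0.311 M.

0.311 M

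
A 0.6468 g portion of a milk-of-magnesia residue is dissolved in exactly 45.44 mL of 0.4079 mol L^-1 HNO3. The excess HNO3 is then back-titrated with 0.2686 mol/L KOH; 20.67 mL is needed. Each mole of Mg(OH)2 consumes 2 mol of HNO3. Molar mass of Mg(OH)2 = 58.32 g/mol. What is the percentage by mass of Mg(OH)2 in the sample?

Total n(HNO3) added = 0.4079 x 0.04544 = 0.01853 mol.
n(KOH) used = 0.2686 x 0.02067 = 0.005552 mol, which equals the excess n(HNO3).
So n(HNO3) consumed by the sample = 0.01853 - 0.005552 = 0.01298 mol.
n(Mg(OH)2) = 0.01298 / 2 = 0.006492 mol.
mass Mg(OH)2 = 0.006492 x 58.32 = 0.3786 g, so %Mg(OH)2 = 0.3786/0.6468 x 100 = 58.5%.

58.5%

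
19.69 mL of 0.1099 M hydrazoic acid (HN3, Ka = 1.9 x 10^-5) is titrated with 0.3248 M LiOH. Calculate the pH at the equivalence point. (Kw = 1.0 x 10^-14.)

8.82

n(HN3) = 0.1099 x 0.01969 = 0.002164 mol; V(LiOH) at equivalence = 0.002164/0.3248 = 0.006662 L.
At equivalence all the acid is converted to N3-; total volume = 0.01969 + 0.006662 = 0.02635 L, so [N3-] = 0.002164/0.02635 = 0.08212 M.
Kb = Kw/Ka = 1.0e-14 / 1.9 x 10^-5 = 5.26e-10.
[OH^-] = sqrt(Kb x [N3-]) = sqrt(5.26e-10 x 0.08212) = 6.57e-6 M.
pOH = 5.18, so pH = 14.00 - 5.18 = 8.82.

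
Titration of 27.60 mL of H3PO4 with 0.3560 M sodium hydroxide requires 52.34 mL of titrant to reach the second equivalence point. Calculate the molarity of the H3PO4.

n(NaOH) = 0.3560 x 0.05234 = 0.01863 mol.
At the second equivalence point, 2 mol OH^- react per mol H3PO4, so n(H3PO4) = 0.01863 / 2 = 0.009317 mol.
[H3PO4] = 0.009317 / 0.02760 L = 0.338 M.

0.338 M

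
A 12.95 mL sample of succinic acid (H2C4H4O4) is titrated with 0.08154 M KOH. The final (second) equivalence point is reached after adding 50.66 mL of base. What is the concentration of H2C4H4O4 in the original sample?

n(KOH) = 0.08154 x 0.05066 = 0.004131 mol.
At the final (second) equivalence point, 2 mol OH^- react per mol H2C4H4O4, so n(H2C4H4O4) = 0.004131 / 2 = 0.002065 mol.
[H2C4H4O4] = 0.002065 / 0.01295 L = 0.159 M.

0.159 M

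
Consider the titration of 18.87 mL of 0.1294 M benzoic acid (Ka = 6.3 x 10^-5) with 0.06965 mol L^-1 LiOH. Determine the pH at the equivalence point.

n(C6H5COOH) = 0.1294 x 0.01887 = 0.002442 mol; V(LiOH) at equivalence = 0.002442/0.06965 = 0.03506 L.
At equivalence all the acid is converted to C6H5COO-; total volume = 0.01887 + 0.03506 = 0.05393 L, so [C6H5COO-] = 0.002442/0.05393 = 0.04528 M.
Kb = Kw/Ka = 1.0e-14 / 6.3 x 10^-5 = 1.59e-10.
[OH^-] = sqrt(Kb x [C6H5COO-]) = sqrt(1.59e-10 x 0.04528) = 2.68e-6 M.
pOH = 5.57, so pH = 14.00 - 5.57 = 8.43.

8.43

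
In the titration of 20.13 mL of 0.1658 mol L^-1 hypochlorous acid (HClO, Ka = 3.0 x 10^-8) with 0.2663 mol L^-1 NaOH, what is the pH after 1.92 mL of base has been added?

6.78

Initial n(HClO) = 0.1658 x 0.02013 = 0.003338 mol.
n(NaOH) added = 0.2663 x 0.001920 = 0.0005113 mol, converting that many moles of HClO to ClO-.
Remaining n(HClO) = 0.002826 mol; n(ClO-) = 0.0005113 mol.
By Henderson-Hasselbalch, pH = pKa + log([A^-]/[HA]) = 7.52 + log(0.0005113/0.002826) = 7.52 + (-0.74) = 6.78.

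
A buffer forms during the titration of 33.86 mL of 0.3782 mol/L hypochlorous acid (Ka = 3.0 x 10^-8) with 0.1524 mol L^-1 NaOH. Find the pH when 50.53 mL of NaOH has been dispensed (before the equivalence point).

Initial n(HClO) = 0.3782 x 0.03386 = 0.01281 mol.
n(NaOH) added = 0.1524 x 0.05053 = 0.007701 mol, converting that many moles of HClO to ClO-.
Remaining n(HClO) = 0.005105 mol; n(ClO-) = 0.007701 mol.
By Henderson-Hasselbalch, pH = pKa + log([A^-]/[HA]) = 7.52 + log(0.007701/0.005105) = 7.52 + (+0.18) = 7.70.

7.70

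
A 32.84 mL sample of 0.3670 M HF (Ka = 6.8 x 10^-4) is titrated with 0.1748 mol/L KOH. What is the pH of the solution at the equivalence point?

n(HF) = 0.3670 x 0.03284 = 0.01205 mol; V(KOH) at equivalence = 0.01205/0.1748 = 0.06895 L.
At equivalence all the acid is converted to F-; total volume = 0.03284 + 0.06895 = 0.1018 L, so [F-] = 0.01205/0.1018 = 0.1184 M.
Kb = Kw/Ka = 1.0e-14 / 6.8 x 10^-4 = 1.47e-11.
[OH^-] = sqrt(Kb x [F-]) = sqrt(1.47e-11 x 0.1184) = 1.32e-6 M.
pOH = 5.88, so pH = 14.00 - 5.88 = 8.12.

8.12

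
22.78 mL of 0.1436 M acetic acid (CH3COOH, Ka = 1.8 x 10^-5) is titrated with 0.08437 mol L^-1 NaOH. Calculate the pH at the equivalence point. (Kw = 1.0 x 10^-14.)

8.74

n(CH3COOH) = 0.1436 x 0.02278 = 0.003271 mol; V(NaOH) at equivalence = 0.003271/0.08437 = 0.03877 L.
At equivalence all the acid is converted to CH3COO-; total volume = 0.02278 + 0.03877 = 0.06155 L, so [CH3COO-] = 0.003271/0.06155 = 0.05315 M.
Kb = Kw/Ka = 1.0e-14 / 1.8 x 10^-5 = 5.56e-10.
[OH^-] = sqrt(Kb x [CH3COO-]) = sqrt(5.56e-10 x 0.05315) = 5.43e-6 M.
pOH = 5.26, so pH = 14.00 - 5.26 = 8.74.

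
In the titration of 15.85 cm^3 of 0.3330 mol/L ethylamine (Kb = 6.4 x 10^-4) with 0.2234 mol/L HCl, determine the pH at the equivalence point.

5.84

n(C2H5NH2) = 0.3330 x 0.01585 = 0.005278 mol; V(HCl) at equivalence = 0.005278/0.2234 = 0.02363 L.
At equivalence the base is fully converted to C2H5NH3+; total volume = 0.03948 L, so [C2H5NH3+] = 0.005278/0.03948 = 0.1337 M.
Ka(C2H5NH3+) = Kw/Kb = 1.0e-14 / 6.4 x 10^-4 = 1.56e-11.
[H^+] = sqrt(Ka x [C2H5NH3+]) = sqrt(1.56e-11 x 0.1337) = 1.45e-6 M.
pH = -log(1.45e-6) = 5.84.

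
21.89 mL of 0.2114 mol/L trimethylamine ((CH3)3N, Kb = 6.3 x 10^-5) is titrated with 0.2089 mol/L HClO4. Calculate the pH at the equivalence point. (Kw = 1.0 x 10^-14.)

n((CH3)3N) = 0.2114 x 0.02189 = 0.004628 mol; V(HClO4) at equivalence = 0.004628/0.2089 = 0.02215 L.
At equivalence the base is fully converted to (CH3)3NH+; total volume = 0.04404 L, so [(CH3)3NH+] = 0.004628/0.04404 = 0.1051 M.
Ka((CH3)3NH+) = Kw/Kb = 1.0e-14 / 6.3 x 10^-5 = 1.59e-10.
[H^+] = sqrt(Ka x [(CH3)3NH+]) = sqrt(1.59e-10 x 0.1051) = 4.08e-6 M.
pH = -log(4.08e-6) = 5.39.

5.39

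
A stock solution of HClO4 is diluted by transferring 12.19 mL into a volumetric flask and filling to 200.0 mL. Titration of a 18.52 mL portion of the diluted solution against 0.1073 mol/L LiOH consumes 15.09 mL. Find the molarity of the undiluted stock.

n(LiOH) = 0.1073 x 0.01509 = 0.001619 mol.
n(HClO4) in the aliquot = 0.001619 mol.
[diluted HClO4] = 0.001619 / 0.01852 = 0.08743 M.
Dilution factor = 200.0/12.19 = 16.41, so [stock] = 0.08743 x 16.41 = 1.43 M.

1.43 M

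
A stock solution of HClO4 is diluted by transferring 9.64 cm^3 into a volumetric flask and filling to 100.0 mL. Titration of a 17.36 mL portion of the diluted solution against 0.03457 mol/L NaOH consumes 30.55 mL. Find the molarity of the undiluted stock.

n(NaOH) = 0.03457 x 0.03055 = 0.001056 mol.
n(HClO4) in the aliquot = 0.001056 mol.
[diluted HClO4] = 0.001056 / 0.01736 = 0.06084 M.
Dilution factor = 100.0/9.640 = 10.37, so [stock] = 0.06084 x 10.37 = 0.631 M.

0.631 M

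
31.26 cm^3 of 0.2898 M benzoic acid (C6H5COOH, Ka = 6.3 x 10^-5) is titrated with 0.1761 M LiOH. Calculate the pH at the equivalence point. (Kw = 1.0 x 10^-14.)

n(C6H5COOH) = 0.2898 x 0.03126 = 0.009059 mol; V(LiOH) at equivalence = 0.009059/0.1761 = 0.05144 L.
At equivalence all the acid is converted to C6H5COO-; total volume = 0.03126 + 0.05144 = 0.08270 L, so [C6H5COO-] = 0.009059/0.08270 = 0.1095 M.
Kb = Kw/Ka = 1.0e-14 / 6.3 x 10^-5 = 1.59e-10.
[OH^-] = sqrt(Kb x [C6H5COO-]) = sqrt(1.59e-10 x 0.1095) = 4.17e-6 M.
pOH = 5.38, so pH = 14.00 - 5.38 = 8.62.

8.62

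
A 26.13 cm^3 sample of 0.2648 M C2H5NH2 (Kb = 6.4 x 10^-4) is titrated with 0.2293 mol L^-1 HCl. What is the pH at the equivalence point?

5.86

n(C2H5NH2) = 0.2648 x 0.02613 = 0.006919 mol; V(HCl) at equivalence = 0.006919/0.2293 = 0.03018 L.
At equivalence the base is fully converted to C2H5NH3+; total volume = 0.05631 L, so [C2H5NH3+] = 0.006919/0.05631 = 0.1229 M.
Ka(C2H5NH3+) = Kw/Kb = 1.0e-14 / 6.4 x 10^-4 = 1.56e-11.
[H^+] = sqrt(Ka x [C2H5NH3+]) = sqrt(1.56e-11 x 0.1229) = 1.39e-6 M.
pH = -log(1.39e-6) = 5.86.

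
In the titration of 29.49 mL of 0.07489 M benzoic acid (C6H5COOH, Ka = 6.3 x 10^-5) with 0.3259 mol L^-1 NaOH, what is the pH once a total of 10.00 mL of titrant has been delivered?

12.42

n(acid) = 0.07489 x 0.02949 = 0.002209 mol; n(NaOH) added = 0.3259 x 0.01000 = 0.003259 mol.
Base is in excess by 0.003259 - 0.002209 = 0.001050 mol in a total volume of 0.03949 L.
[OH^-] = 0.001050/0.03949 = 0.02660 M, so pOH = 1.58 and pH = 14.00 - 1.58 = 12.42.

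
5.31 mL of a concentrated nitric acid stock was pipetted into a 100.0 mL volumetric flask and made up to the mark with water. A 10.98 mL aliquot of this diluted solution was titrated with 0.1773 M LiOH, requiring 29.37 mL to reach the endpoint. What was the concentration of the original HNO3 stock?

8.93 M

n(LiOH) = 0.1773 x 0.02937 = 0.005207 mol.
n(HNO3) in the aliquot = 0.005207 mol.
[diluted HNO3] = 0.005207 / 0.01098 = 0.4743 M.
Dilution factor = 100.0/5.310 = 18.83, so [stock] = 0.4743 x 18.83 = 8.93 M.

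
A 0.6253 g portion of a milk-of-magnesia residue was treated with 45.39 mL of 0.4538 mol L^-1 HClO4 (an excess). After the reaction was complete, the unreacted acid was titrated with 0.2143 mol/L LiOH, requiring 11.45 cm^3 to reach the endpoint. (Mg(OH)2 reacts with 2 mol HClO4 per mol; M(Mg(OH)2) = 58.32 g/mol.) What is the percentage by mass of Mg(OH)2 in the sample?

Total n(HClO4) added = 0.4538 x 0.04539 = 0.02060 mol.
n(LiOH) used = 0.2143 x 0.01145 = 0.002454 mol, which equals the excess n(HClO4).
So n(HClO4) consumed by the sample = 0.02060 - 0.002454 = 0.01814 mol.
n(Mg(OH)2) = 0.01814 / 2 = 0.009072 mol.
mass Mg(OH)2 = 0.009072 x 58.32 = 0.5291 g, so %Mg(OH)2 = 0.5291/0.6253 x 100 = 84.6%.

84.6%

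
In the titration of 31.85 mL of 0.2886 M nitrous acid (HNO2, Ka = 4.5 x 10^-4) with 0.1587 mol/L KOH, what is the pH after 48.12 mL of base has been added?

4.04

Initial n(HNO2) = 0.2886 x 0.03185 = 0.009192 mol.
n(KOH) added = 0.1587 x 0.04812 = 0.007637 mol, converting that many moles of HNO2 to NO2-.
Remaining n(HNO2) = 0.001555 mol; n(NO2-) = 0.007637 mol.
By Henderson-Hasselbalch, pH = pKa + log([A^-]/[HA]) = 3.35 + log(0.007637/0.001555) = 3.35 + (+0.69) = 4.04.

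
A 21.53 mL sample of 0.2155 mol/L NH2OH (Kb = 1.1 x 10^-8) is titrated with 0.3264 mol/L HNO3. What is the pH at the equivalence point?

n(NH2OH) = 0.2155 x 0.02153 = 0.004640 mol; V(HNO3) at equivalence = 0.004640/0.3264 = 0.01421 L.
At equivalence the base is fully converted to NH3OH+; total volume = 0.03574 L, so [NH3OH+] = 0.004640/0.03574 = 0.1298 M.
Ka(NH3OH+) = Kw/Kb = 1.0e-14 / 1.1 x 10^-8 = 9.09e-7.
[H^+] = sqrt(Ka x [NH3OH+]) = sqrt(9.09e-7 x 0.1298) = 0.000344 M.
pH = -log(0.000344) = 3.46.

3.46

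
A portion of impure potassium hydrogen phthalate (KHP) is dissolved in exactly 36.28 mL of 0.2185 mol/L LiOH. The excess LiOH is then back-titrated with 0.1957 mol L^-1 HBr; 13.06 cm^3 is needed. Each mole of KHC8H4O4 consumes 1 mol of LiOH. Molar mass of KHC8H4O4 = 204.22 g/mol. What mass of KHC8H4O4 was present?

1.10 g

Total n(LiOH) added = 0.2185 x 0.03628 = 0.007927 mol.
n(HBr) used = 0.1957 x 0.01306 = 0.002556 mol, which equals the excess n(LiOH).
So n(LiOH) consumed by the sample = 0.007927 - 0.002556 = 0.005371 mol.
n(KHC8H4O4) = 0.005371 / 1 = 0.005371 mol.
mass = 0.005371 mol x 204.22 g/mol = 1.10 g.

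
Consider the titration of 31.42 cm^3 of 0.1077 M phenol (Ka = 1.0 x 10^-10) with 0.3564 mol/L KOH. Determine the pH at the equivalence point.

11.46

n(C6H5OH) = 0.1077 x 0.03142 = 0.003384 mol; V(KOH) at equivalence = 0.003384/0.3564 = 0.009495 L.
At equivalence all the acid is converted to C6H5O-; total volume = 0.03142 + 0.009495 = 0.04091 L, so [C6H5O-] = 0.003384/0.04091 = 0.08271 M.
Kb = Kw/Ka = 1.0e-14 / 1.0 x 10^-10 = 0.000100.
[OH^-] = sqrt(Kb x [C6H5O-]) = sqrt(0.000100 x 0.08271) = 0.00288 M.
pOH = 2.54, so pH = 14.00 - 2.54 = 11.46.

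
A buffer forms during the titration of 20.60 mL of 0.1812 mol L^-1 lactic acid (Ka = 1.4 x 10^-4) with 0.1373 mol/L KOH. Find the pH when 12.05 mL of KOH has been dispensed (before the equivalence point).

3.75

Initial n(HC3H5O3) = 0.1812 x 0.02060 = 0.003733 mol.
n(KOH) added = 0.1373 x 0.01205 = 0.001654 mol, converting that many moles of HC3H5O3 to C3H5O3-.
Remaining n(HC3H5O3) = 0.002078 mol; n(C3H5O3-) = 0.001654 mol.
By Henderson-Hasselbalch, pH = pKa + log([A^-]/[HA]) = 3.85 + log(0.001654/0.002078) = 3.85 + (-0.10) = 3.75.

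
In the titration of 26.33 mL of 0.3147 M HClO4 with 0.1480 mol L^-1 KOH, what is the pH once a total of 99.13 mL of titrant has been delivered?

12.71

n(acid) = 0.3147 x 0.02633 = 0.008286 mol; n(KOH) added = 0.1480 x 0.09913 = 0.01467 mol.
Base is in excess by 0.01467 - 0.008286 = 0.006385 mol in a total volume of 0.1255 L.
[OH^-] = 0.006385/0.1255 = 0.05089 M, so pOH = 1.29 and pH = 14.00 - 1.29 = 12.71.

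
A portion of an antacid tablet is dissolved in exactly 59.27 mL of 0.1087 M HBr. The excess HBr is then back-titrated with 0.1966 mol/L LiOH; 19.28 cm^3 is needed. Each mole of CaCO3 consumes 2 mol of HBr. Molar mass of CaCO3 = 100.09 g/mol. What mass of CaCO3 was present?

0.133 g

Total n(HBr) added = 0.1087 x 0.05927 = 0.006443 mol.
n(LiOH) used = 0.1966 x 0.01928 = 0.003790 mol, which equals the excess n(HBr).
So n(HBr) consumed by the sample = 0.006443 - 0.003790 = 0.002652 mol.
n(CaCO3) = 0.002652 / 2 = 0.001326 mol.
mass = 0.001326 mol x 100.09 g/mol = 0.133 g.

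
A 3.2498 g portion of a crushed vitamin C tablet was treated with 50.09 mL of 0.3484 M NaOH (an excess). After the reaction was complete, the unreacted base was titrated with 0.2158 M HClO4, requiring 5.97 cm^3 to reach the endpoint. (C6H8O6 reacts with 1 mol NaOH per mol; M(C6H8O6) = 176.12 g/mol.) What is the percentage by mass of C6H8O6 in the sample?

87.6%

Total n(NaOH) added = 0.3484 x 0.05009 = 0.01745 mol.
n(HClO4) used = 0.2158 x 0.005970 = 0.001288 mol, which equals the excess n(NaOH).
So n(NaOH) consumed by the sample = 0.01745 - 0.001288 = 0.01616 mol.
n(C6H8O6) = 0.01616 / 1 = 0.01616 mol.
mass C6H8O6 = 0.01616 x 176.12 = 2.847 g, so %C6H8O6 = 2.847/3.2498 x 100 = 87.6%.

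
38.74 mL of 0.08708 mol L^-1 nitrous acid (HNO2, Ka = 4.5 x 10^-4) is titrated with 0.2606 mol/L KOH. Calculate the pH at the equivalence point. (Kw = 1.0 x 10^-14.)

8.08

n(HNO2) = 0.08708 x 0.03874 = 0.003373 mol; V(KOH) at equivalence = 0.003373/0.2606 = 0.01295 L.
At equivalence all the acid is converted to NO2-; total volume = 0.03874 + 0.01295 = 0.05169 L, so [NO2-] = 0.003373/0.05169 = 0.06527 M.
Kb = Kw/Ka = 1.0e-14 / 4.5 x 10^-4 = 2.22e-11.
[OH^-] = sqrt(Kb x [NO2-]) = sqrt(2.22e-11 x 0.06527) = 1.20e-6 M.
pOH = 5.92, so pH = 14.00 - 5.92 = 8.08.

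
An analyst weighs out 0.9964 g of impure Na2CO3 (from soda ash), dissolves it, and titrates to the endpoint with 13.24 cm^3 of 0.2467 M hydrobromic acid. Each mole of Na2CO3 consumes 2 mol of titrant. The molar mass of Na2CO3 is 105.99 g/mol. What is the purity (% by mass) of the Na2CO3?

17.4%

n(HBr) = 0.2467 x 0.01324 = 0.003266 mol.
n(Na2CO3) = 0.003266 / 2 = 0.001633 mol.
mass of Na2CO3 = 0.001633 x 105.99 = 0.1731 g.
% purity = 0.1731 / 0.9964 x 100 = 17.4%.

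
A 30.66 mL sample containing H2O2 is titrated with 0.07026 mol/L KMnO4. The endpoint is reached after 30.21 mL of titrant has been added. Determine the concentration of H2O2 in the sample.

n(KMnO4) = 0.07026 x 0.03021 = 0.002123 mol.
From the balanced equation, 2 mol KMnO4 reacts with 5 mol H2O2, so n(H2O2) = 0.002123 x 5/2 = 0.005306 mol.
[H2O2] = 0.005306 / 0.03066 L = 0.173 M.

0.173 M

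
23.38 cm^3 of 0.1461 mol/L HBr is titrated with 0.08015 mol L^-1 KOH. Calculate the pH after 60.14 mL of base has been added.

12.23

n(acid) = 0.1461 x 0.02338 = 0.003416 mol; n(KOH) added = 0.08015 x 0.06014 = 0.004820 mol.
Base is in excess by 0.004820 - 0.003416 = 0.001404 mol in a total volume of 0.08352 L.
[OH^-] = 0.001404/0.08352 = 0.01682 M, so pOH = 1.77 and pH = 14.00 - 1.77 = 12.23.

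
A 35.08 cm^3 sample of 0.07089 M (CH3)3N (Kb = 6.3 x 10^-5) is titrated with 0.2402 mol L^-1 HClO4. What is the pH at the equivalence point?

5.53

n((CH3)3N) = 0.07089 x 0.03508 = 0.002487 mol; V(HClO4) at equivalence = 0.002487/0.2402 = 0.01035 L.
At equivalence the base is fully converted to (CH3)3NH+; total volume = 0.04543 L, so [(CH3)3NH+] = 0.002487/0.04543 = 0.05474 M.
Ka((CH3)3NH+) = Kw/Kb = 1.0e-14 / 6.3 x 10^-5 = 1.59e-10.
[H^+] = sqrt(Ka x [(CH3)3NH+]) = sqrt(1.59e-10 x 0.05474) = 2.95e-6 M.
pH = -log(2.95e-6) = 5.53.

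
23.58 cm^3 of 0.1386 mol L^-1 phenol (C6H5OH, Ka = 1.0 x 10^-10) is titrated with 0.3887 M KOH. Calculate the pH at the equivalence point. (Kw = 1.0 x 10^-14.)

n(C6H5OH) = 0.1386 x 0.02358 = 0.003268 mol; V(KOH) at equivalence = 0.003268/0.3887 = 0.008408 L.
At equivalence all the acid is converted to C6H5O-; total volume = 0.02358 + 0.008408 = 0.03199 L, so [C6H5O-] = 0.003268/0.03199 = 0.1022 M.
Kb = Kw/Ka = 1.0e-14 / 1.0 x 10^-10 = 0.000100.
[OH^-] = sqrt(Kb x [C6H5O-]) = sqrt(0.000100 x 0.1022) = 0.00320 M.
pOH = 2.50, so pH = 14.00 - 2.50 = 11.50.

11.50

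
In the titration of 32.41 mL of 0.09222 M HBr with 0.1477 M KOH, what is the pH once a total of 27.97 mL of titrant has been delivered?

n(acid) = 0.09222 x 0.03241 = 0.002989 mol; n(KOH) added = 0.1477 x 0.02797 = 0.004131 mol.
Base is in excess by 0.004131 - 0.002989 = 0.001142 mol in a total volume of 0.06038 L.
[OH^-] = 0.001142/0.06038 = 0.01892 M, so pOH = 1.72 and pH = 14.00 - 1.72 = 12.28.

12.28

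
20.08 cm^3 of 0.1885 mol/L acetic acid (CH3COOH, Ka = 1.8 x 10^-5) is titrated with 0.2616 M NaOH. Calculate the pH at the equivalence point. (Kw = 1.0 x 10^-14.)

8.89

n(CH3COOH) = 0.1885 x 0.02008 = 0.003785 mol; V(NaOH) at equivalence = 0.003785/0.2616 = 0.01447 L.
At equivalence all the acid is converted to CH3COO-; total volume = 0.02008 + 0.01447 = 0.03455 L, so [CH3COO-] = 0.003785/0.03455 = 0.1096 M.
Kb = Kw/Ka = 1.0e-14 / 1.8 x 10^-5 = 5.56e-10.
[OH^-] = sqrt(Kb x [CH3COO-]) = sqrt(5.56e-10 x 0.1096) = 7.80e-6 M.
pOH = 5.11, so pH = 14.00 - 5.11 = 8.89.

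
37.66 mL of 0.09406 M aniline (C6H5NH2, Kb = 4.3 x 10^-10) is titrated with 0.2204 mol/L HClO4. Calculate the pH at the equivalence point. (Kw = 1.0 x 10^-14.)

2.91

n(C6H5NH2) = 0.09406 x 0.03766 = 0.003542 mol; V(HClO4) at equivalence = 0.003542/0.2204 = 0.01607 L.
At equivalence the base is fully converted to C6H5NH3+; total volume = 0.05373 L, so [C6H5NH3+] = 0.003542/0.05373 = 0.06593 M.
Ka(C6H5NH3+) = Kw/Kb = 1.0e-14 / 4.3 x 10^-10 = 2.33e-5.
[H^+] = sqrt(Ka x [C6H5NH3+]) = sqrt(2.33e-5 x 0.06593) = 0.00124 M.
pH = -log(0.00124) = 2.91.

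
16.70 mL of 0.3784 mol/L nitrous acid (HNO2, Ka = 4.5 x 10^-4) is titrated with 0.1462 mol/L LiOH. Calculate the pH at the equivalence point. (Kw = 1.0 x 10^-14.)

8.18

n(HNO2) = 0.3784 x 0.01670 = 0.006319 mol; V(LiOH) at equivalence = 0.006319/0.1462 = 0.04322 L.
At equivalence all the acid is converted to NO2-; total volume = 0.01670 + 0.04322 = 0.05992 L, so [NO2-] = 0.006319/0.05992 = 0.1055 M.
Kb = Kw/Ka = 1.0e-14 / 4.5 x 10^-4 = 2.22e-11.
[OH^-] = sqrt(Kb x [NO2-]) = sqrt(2.22e-11 x 0.1055) = 1.53e-6 M.
pOH = 5.82, so pH = 14.00 - 5.82 = 8.18.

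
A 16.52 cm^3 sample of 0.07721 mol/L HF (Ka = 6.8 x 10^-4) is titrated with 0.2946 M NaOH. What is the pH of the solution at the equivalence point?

7.98

n(HF) = 0.07721 x 0.01652 = 0.001276 mol; V(NaOH) at equivalence = 0.001276/0.2946 = 0.004330 L.
At equivalence all the acid is converted to F-; total volume = 0.01652 + 0.004330 = 0.02085 L, so [F-] = 0.001276/0.02085 = 0.06118 M.
Kb = Kw/Ka = 1.0e-14 / 6.8 x 10^-4 = 1.47e-11.
[OH^-] = sqrt(Kb x [F-]) = sqrt(1.47e-11 x 0.06118) = 9.49e-7 M.
pOH = 6.02, so pH = 14.00 - 6.02 = 7.98.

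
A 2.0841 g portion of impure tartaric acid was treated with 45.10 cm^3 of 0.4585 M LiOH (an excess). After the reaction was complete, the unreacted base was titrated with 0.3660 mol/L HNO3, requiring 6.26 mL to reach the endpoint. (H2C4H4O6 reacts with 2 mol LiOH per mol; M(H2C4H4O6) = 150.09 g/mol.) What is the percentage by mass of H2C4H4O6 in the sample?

Total n(LiOH) added = 0.4585 x 0.04510 = 0.02068 mol.
n(HNO3) used = 0.3660 x 0.006260 = 0.002291 mol, which equals the excess n(LiOH).
So n(LiOH) consumed by the sample = 0.02068 - 0.002291 = 0.01839 mol.
n(H2C4H4O6) = 0.01839 / 2 = 0.009194 mol.
mass H2C4H4O6 = 0.009194 x 150.09 = 1.380 g, so %H2C4H4O6 = 1.380/2.0841 x 100 = 66.2%.

66.2%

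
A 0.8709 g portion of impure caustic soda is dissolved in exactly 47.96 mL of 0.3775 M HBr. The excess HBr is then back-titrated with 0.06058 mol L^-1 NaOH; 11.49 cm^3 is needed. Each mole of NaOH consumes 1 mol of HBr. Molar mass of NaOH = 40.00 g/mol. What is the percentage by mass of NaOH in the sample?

Total n(HBr) added = 0.3775 x 0.04796 = 0.01810 mol.
n(NaOH) used = 0.06058 x 0.01149 = 0.0006961 mol, which equals the excess n(HBr).
So n(HBr) consumed by the sample = 0.01810 - 0.0006961 = 0.01741 mol.
n(NaOH) = 0.01741 / 1 = 0.01741 mol.
mass NaOH = 0.01741 x 40.00 = 0.6964 g, so %NaOH = 0.6964/0.8709 x 100 = 80.0%.

80.0%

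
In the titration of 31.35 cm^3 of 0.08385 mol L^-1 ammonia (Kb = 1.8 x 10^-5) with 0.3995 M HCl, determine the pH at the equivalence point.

5.21

n(NH3) = 0.08385 x 0.03135 = 0.002629 mol; V(HCl) at equivalence = 0.002629/0.3995 = 0.006580 L.
At equivalence the base is fully converted to NH4+; total volume = 0.03793 L, so [NH4+] = 0.002629/0.03793 = 0.06930 M.
Ka(NH4+) = Kw/Kb = 1.0e-14 / 1.8 x 10^-5 = 5.56e-10.
[H^+] = sqrt(Ka x [NH4+]) = sqrt(5.56e-10 x 0.06930) = 6.21e-6 M.
pH = -log(6.21e-6) = 5.21.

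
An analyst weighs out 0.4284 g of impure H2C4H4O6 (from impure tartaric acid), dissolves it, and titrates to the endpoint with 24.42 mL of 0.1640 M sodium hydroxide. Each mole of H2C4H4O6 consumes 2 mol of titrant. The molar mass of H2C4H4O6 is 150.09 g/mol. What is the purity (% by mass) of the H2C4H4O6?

70.2%

n(NaOH) = 0.1640 x 0.02442 = 0.004005 mol.
n(H2C4H4O6) = 0.004005 / 2 = 0.002002 mol.
mass of H2C4H4O6 = 0.002002 x 150.09 = 0.3005 g.
% purity = 0.3005 / 0.4284 x 100 = 70.2%.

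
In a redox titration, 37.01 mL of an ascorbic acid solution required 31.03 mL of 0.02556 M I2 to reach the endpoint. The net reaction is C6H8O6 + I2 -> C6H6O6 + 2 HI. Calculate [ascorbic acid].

n(I2) = 0.02556 x 0.03103 = 0.0007931 mol.
From the balanced equation, 1 mol I2 reacts with 1 mol ascorbic acid, so n(ascorbic acid) = 0.0007931 x 1/1 = 0.0007931 mol.
[ascorbic acid] = 0.0007931 / 0.03701 L = 0.0214 M.

0.0214 M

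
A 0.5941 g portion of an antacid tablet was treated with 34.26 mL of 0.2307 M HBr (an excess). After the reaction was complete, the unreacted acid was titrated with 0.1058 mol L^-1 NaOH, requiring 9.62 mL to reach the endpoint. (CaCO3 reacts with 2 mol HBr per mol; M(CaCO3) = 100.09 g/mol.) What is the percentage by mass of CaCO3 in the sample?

58.0%

Total n(HBr) added = 0.2307 x 0.03426 = 0.007904 mol.
n(NaOH) used = 0.1058 x 0.009620 = 0.001018 mol, which equals the excess n(HBr).
So n(HBr) consumed by the sample = 0.007904 - 0.001018 = 0.006886 mol.
n(CaCO3) = 0.006886 / 2 = 0.003443 mol.
mass CaCO3 = 0.003443 x 100.09 = 0.3446 g, so %CaCO3 = 0.3446/0.5941 x 100 = 58.0%.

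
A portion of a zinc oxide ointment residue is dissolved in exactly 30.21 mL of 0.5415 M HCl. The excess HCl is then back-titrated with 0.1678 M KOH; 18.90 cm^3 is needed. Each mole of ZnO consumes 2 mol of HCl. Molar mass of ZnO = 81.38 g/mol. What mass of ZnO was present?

Total n(HCl) added = 0.5415 x 0.03021 = 0.01636 mol.
n(KOH) used = 0.1678 x 0.01890 = 0.003171 mol, which equals the excess n(HCl).
So n(HCl) consumed by the sample = 0.01636 - 0.003171 = 0.01319 mol.
n(ZnO) = 0.01319 / 2 = 0.006594 mol.
mass = 0.006594 mol x 81.38 g/mol = 0.537 g.

0.537 g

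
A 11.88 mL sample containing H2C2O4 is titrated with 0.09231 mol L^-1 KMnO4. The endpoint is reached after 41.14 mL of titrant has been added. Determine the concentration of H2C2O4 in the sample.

0.799 M

n(KMnO4) = 0.09231 x 0.04114 = 0.003798 mol.
From the balanced equation, 2 mol KMnO4 reacts with 5 mol H2C2O4, so n(H2C2O4) = 0.003798 x 5/2 = 0.009494 mol.
[H2C2O4] = 0.009494 / 0.01188 L = 0.799 M.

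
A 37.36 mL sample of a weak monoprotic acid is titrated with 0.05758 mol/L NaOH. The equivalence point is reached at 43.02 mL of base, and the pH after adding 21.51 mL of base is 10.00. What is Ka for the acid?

21.51 mL is half of the equivalence volume, so this is the half-equivalence point where [HA] = [A^-].
At half-equivalence pH = pKa, so pKa = 10.00.
Ka = 10^(-10.00) = 1.0 x 10^-10.

1.0 x 10^-10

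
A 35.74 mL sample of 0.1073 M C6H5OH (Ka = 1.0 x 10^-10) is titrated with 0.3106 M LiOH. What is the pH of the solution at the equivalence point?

11.45

n(C6H5OH) = 0.1073 x 0.03574 = 0.003835 mol; V(LiOH) at equivalence = 0.003835/0.3106 = 0.01235 L.
At equivalence all the acid is converted to C6H5O-; total volume = 0.03574 + 0.01235 = 0.04809 L, so [C6H5O-] = 0.003835/0.04809 = 0.07975 M.
Kb = Kw/Ka = 1.0e-14 / 1.0 x 10^-10 = 0.000100.
[OH^-] = sqrt(Kb x [C6H5O-]) = sqrt(0.000100 x 0.07975) = 0.00282 M.
pOH = 2.55, so pH = 14.00 - 2.55 = 11.45.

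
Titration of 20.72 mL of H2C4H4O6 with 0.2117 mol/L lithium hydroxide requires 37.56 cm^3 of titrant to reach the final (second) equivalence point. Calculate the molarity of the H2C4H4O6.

n(LiOH) = 0.2117 x 0.03756 = 0.007951 mol.
At the final (second) equivalence point, 2 mol OH^- react per mol H2C4H4O6, so n(H2C4H4O6) = 0.007951 / 2 = 0.003976 mol.
[H2C4H4O6] = 0.003976 / 0.02072 L = 0.192 M.

0.192 M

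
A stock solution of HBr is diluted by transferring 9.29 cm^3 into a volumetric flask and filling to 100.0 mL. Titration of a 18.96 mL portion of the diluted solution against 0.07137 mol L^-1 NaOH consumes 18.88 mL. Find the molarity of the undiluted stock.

0.765 M

n(NaOH) = 0.07137 x 0.01888 = 0.001347 mol.
n(HBr) in the aliquot = 0.001347 mol.
[diluted HBr] = 0.001347 / 0.01896 = 0.07107 M.
Dilution factor = 100.0/9.290 = 10.76, so [stock] = 0.07107 x 10.76 = 0.765 M.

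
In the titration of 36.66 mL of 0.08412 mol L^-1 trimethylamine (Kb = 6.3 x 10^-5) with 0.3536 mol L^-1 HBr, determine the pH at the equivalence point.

n((CH3)3N) = 0.08412 x 0.03666 = 0.003084 mol; V(HBr) at equivalence = 0.003084/0.3536 = 0.008721 L.
At equivalence the base is fully converted to (CH3)3NH+; total volume = 0.04538 L, so [(CH3)3NH+] = 0.003084/0.04538 = 0.06795 M.
Ka((CH3)3NH+) = Kw/Kb = 1.0e-14 / 6.3 x 10^-5 = 1.59e-10.
[H^+] = sqrt(Ka x [(CH3)3NH+]) = sqrt(1.59e-10 x 0.06795) = 3.28e-6 M.
pH = -log(3.28e-6) = 5.48.

5.48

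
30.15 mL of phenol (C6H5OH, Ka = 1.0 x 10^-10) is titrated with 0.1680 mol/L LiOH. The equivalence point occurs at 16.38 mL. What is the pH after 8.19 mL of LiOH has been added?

8.19 mL is exactly half the equivalence volume (16.38/2), i.e. the half-equivalence point.
There, n(HA) = n(A^-), so pH = pKa = -log(1.0 x 10^-10) = 10.00.

10.00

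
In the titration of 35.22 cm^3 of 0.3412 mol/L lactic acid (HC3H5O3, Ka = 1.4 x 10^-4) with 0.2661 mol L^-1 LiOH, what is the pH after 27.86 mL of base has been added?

4.06

Initial n(HC3H5O3) = 0.3412 x 0.03522 = 0.01202 mol.
n(LiOH) added = 0.2661 x 0.02786 = 0.007414 mol, converting that many moles of HC3H5O3 to C3H5O3-.
Remaining n(HC3H5O3) = 0.004604 mol; n(C3H5O3-) = 0.007414 mol.
By Henderson-Hasselbalch, pH = pKa + log([A^-]/[HA]) = 3.85 + log(0.007414/0.004604) = 3.85 + (+0.21) = 4.06.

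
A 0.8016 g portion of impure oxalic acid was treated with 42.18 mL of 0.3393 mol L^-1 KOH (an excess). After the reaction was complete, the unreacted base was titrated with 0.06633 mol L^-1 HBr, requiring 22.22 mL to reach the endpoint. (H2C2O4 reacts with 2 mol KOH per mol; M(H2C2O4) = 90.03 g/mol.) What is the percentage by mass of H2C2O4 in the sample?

Total n(KOH) added = 0.3393 x 0.04218 = 0.01431 mol.
n(HBr) used = 0.06633 x 0.02222 = 0.001474 mol, which equals the excess n(KOH).
So n(KOH) consumed by the sample = 0.01431 - 0.001474 = 0.01284 mol.
n(H2C2O4) = 0.01284 / 2 = 0.006419 mol.
mass H2C2O4 = 0.006419 x 90.03 = 0.5779 g, so %H2C2O4 = 0.5779/0.8016 x 100 = 72.1%.

72.1%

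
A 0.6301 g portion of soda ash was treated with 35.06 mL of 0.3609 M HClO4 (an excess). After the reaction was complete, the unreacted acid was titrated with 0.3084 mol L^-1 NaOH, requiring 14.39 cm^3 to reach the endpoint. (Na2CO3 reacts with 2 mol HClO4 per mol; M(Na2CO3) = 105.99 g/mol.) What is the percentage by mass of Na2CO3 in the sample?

69.1%

Total n(HClO4) added = 0.3609 x 0.03506 = 0.01265 mol.
n(NaOH) used = 0.3084 x 0.01439 = 0.004438 mol, which equals the excess n(HClO4).
So n(HClO4) consumed by the sample = 0.01265 - 0.004438 = 0.008215 mol.
n(Na2CO3) = 0.008215 / 2 = 0.004108 mol.
mass Na2CO3 = 0.004108 x 105.99 = 0.4354 g, so %Na2CO3 = 0.4354/0.6301 x 100 = 69.1%.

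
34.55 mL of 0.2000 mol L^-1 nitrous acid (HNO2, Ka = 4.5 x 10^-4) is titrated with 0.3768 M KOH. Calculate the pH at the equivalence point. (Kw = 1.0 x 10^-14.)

8.23

n(HNO2) = 0.2000 x 0.03455 = 0.006910 mol; V(KOH) at equivalence = 0.006910/0.3768 = 0.01834 L.
At equivalence all the acid is converted to NO2-; total volume = 0.03455 + 0.01834 = 0.05289 L, so [NO2-] = 0.006910/0.05289 = 0.1307 M.
Kb = Kw/Ka = 1.0e-14 / 4.5 x 10^-4 = 2.22e-11.
[OH^-] = sqrt(Kb x [NO2-]) = sqrt(2.22e-11 x 0.1307) = 1.70e-6 M.
pOH = 5.77, so pH = 14.00 - 5.77 = 8.23.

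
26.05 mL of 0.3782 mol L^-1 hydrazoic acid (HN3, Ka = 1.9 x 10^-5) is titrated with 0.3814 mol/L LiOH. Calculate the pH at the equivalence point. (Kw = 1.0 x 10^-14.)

n(HN3) = 0.3782 x 0.02605 = 0.009852 mol; V(LiOH) at equivalence = 0.009852/0.3814 = 0.02583 L.
At equivalence all the acid is converted to N3-; total volume = 0.02605 + 0.02583 = 0.05188 L, so [N3-] = 0.009852/0.05188 = 0.1899 M.
Kb = Kw/Ka = 1.0e-14 / 1.9 x 10^-5 = 5.26e-10.
[OH^-] = sqrt(Kb x [N3-]) = sqrt(5.26e-10 x 0.1899) = 1.00e-5 M.
pOH = 5.00, so pH = 14.00 - 5.00 = 9.00.

9.00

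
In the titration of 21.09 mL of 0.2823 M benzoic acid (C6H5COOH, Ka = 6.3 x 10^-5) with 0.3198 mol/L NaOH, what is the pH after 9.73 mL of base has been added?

4.24

Initial n(C6H5COOH) = 0.2823 x 0.02109 = 0.005954 mol.
n(NaOH) added = 0.3198 x 0.009730 = 0.003112 mol, converting that many moles of C6H5COOH to C6H5COO-.
Remaining n(C6H5COOH) = 0.002842 mol; n(C6H5COO-) = 0.003112 mol.
By Henderson-Hasselbalch, pH = pKa + log([A^-]/[HA]) = 4.20 + log(0.003112/0.002842) = 4.20 + (+0.04) = 4.24.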